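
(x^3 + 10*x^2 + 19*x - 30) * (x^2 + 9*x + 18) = x^5 + 19*x^4 + 127*x^3 + 321*x^2 + 72*x - 540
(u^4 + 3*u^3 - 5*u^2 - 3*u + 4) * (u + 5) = u^5 + 8*u^4 + 10*u^3 - 28*u^2 - 11*u + 20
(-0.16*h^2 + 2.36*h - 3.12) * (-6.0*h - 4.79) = 0.96*h^3 - 13.3936*h^2 + 7.4156*h + 14.9448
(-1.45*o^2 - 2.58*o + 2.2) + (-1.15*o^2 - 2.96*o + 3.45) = -2.6*o^2 - 5.54*o + 5.65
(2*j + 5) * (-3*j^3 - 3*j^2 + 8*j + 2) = -6*j^4 - 21*j^3 + j^2 + 44*j + 10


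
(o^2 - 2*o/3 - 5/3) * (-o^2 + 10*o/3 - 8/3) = -o^4 + 4*o^3 - 29*o^2/9 - 34*o/9 + 40/9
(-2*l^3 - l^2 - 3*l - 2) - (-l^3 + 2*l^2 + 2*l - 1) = -l^3 - 3*l^2 - 5*l - 1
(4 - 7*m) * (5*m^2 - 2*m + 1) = -35*m^3 + 34*m^2 - 15*m + 4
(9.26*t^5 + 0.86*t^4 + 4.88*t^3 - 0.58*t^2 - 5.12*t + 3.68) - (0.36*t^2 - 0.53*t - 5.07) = 9.26*t^5 + 0.86*t^4 + 4.88*t^3 - 0.94*t^2 - 4.59*t + 8.75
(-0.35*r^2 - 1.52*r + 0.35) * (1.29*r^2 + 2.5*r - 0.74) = -0.4515*r^4 - 2.8358*r^3 - 3.0895*r^2 + 1.9998*r - 0.259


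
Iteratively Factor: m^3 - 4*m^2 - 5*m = (m - 5)*(m^2 + m) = (m - 5)*(m + 1)*(m)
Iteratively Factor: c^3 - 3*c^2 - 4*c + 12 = (c - 2)*(c^2 - c - 6) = (c - 2)*(c + 2)*(c - 3)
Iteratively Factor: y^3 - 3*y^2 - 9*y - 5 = (y + 1)*(y^2 - 4*y - 5) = (y + 1)^2*(y - 5)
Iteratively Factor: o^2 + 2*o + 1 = (o + 1)*(o + 1)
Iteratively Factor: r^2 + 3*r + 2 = (r + 1)*(r + 2)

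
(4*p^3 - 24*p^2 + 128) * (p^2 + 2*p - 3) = 4*p^5 - 16*p^4 - 60*p^3 + 200*p^2 + 256*p - 384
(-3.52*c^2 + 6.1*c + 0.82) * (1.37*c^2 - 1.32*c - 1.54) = -4.8224*c^4 + 13.0034*c^3 - 1.5078*c^2 - 10.4764*c - 1.2628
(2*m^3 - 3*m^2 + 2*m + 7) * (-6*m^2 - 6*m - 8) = -12*m^5 + 6*m^4 - 10*m^3 - 30*m^2 - 58*m - 56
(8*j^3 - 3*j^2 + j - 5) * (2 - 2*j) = -16*j^4 + 22*j^3 - 8*j^2 + 12*j - 10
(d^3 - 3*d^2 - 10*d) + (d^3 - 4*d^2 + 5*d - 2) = 2*d^3 - 7*d^2 - 5*d - 2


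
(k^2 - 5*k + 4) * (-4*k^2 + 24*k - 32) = -4*k^4 + 44*k^3 - 168*k^2 + 256*k - 128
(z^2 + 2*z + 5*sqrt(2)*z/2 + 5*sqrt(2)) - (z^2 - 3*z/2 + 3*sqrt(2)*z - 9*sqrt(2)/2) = -sqrt(2)*z/2 + 7*z/2 + 19*sqrt(2)/2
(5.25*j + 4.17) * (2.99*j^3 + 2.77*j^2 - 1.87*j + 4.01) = 15.6975*j^4 + 27.0108*j^3 + 1.7334*j^2 + 13.2546*j + 16.7217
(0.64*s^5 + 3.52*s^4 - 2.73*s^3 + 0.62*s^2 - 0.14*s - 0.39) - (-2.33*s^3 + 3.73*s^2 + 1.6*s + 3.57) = 0.64*s^5 + 3.52*s^4 - 0.4*s^3 - 3.11*s^2 - 1.74*s - 3.96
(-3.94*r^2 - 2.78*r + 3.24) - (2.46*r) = -3.94*r^2 - 5.24*r + 3.24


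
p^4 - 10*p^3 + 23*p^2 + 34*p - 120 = (p - 5)*(p - 4)*(p - 3)*(p + 2)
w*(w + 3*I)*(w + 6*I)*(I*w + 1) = I*w^4 - 8*w^3 - 9*I*w^2 - 18*w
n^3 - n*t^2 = n*(n - t)*(n + t)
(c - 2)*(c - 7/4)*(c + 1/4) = c^3 - 7*c^2/2 + 41*c/16 + 7/8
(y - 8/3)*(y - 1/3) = y^2 - 3*y + 8/9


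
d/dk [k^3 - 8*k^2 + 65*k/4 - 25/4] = 3*k^2 - 16*k + 65/4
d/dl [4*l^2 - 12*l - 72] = 8*l - 12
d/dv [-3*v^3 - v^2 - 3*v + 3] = -9*v^2 - 2*v - 3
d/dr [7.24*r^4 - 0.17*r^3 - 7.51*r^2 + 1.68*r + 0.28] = 28.96*r^3 - 0.51*r^2 - 15.02*r + 1.68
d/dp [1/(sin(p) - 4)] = -cos(p)/(sin(p) - 4)^2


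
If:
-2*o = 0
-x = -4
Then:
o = 0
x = 4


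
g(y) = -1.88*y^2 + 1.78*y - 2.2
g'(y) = 1.78 - 3.76*y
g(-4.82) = -54.46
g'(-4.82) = 19.90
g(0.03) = -2.15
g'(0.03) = 1.67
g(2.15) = -7.06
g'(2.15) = -6.30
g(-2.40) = -17.30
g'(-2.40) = 10.80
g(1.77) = -4.94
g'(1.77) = -4.88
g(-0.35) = -3.05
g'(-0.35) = 3.10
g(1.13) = -2.59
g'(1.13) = -2.47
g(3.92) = -24.11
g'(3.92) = -12.96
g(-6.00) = -80.56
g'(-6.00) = 24.34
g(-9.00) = -170.50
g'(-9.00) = 35.62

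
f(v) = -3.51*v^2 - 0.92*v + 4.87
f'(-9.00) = 62.26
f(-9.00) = -271.16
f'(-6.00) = 41.20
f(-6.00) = -115.97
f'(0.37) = -3.52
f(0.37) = 4.05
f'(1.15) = -8.99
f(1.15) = -0.83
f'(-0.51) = 2.66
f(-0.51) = 4.43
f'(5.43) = -39.04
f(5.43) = -103.62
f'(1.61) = -12.22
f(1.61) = -5.71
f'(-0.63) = 3.50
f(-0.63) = 4.06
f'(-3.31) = 22.32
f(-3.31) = -30.54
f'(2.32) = -17.21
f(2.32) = -16.16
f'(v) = -7.02*v - 0.92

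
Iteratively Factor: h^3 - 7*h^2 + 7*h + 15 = (h - 3)*(h^2 - 4*h - 5) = (h - 5)*(h - 3)*(h + 1)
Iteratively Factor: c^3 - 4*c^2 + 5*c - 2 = (c - 2)*(c^2 - 2*c + 1) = (c - 2)*(c - 1)*(c - 1)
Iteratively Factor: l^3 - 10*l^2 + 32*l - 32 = (l - 4)*(l^2 - 6*l + 8) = (l - 4)^2*(l - 2)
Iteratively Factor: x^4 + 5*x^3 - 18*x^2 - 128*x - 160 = (x + 4)*(x^3 + x^2 - 22*x - 40) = (x + 4)^2*(x^2 - 3*x - 10) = (x + 2)*(x + 4)^2*(x - 5)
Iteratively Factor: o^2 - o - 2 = (o - 2)*(o + 1)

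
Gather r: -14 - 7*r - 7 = -7*r - 21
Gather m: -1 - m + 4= 3 - m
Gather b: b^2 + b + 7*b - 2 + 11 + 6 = b^2 + 8*b + 15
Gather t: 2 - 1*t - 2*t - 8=-3*t - 6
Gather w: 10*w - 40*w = -30*w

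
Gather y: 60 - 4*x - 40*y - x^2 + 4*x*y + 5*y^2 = -x^2 - 4*x + 5*y^2 + y*(4*x - 40) + 60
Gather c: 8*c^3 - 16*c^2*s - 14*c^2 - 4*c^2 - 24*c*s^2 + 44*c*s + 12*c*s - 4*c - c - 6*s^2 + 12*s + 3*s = 8*c^3 + c^2*(-16*s - 18) + c*(-24*s^2 + 56*s - 5) - 6*s^2 + 15*s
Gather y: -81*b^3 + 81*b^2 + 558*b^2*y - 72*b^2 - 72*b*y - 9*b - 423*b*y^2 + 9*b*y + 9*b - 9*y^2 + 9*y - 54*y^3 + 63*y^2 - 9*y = -81*b^3 + 9*b^2 - 54*y^3 + y^2*(54 - 423*b) + y*(558*b^2 - 63*b)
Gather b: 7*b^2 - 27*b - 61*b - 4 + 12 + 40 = 7*b^2 - 88*b + 48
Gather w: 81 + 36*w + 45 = 36*w + 126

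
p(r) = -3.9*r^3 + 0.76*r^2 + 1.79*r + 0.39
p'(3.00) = -98.95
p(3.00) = -92.70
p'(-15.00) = -2653.51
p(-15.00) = 13307.04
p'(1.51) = -22.59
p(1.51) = -8.60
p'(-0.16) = 1.25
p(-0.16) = 0.14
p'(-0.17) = 1.19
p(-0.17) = 0.13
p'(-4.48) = -239.84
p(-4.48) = 358.29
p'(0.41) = 0.45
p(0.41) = 0.98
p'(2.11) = -47.09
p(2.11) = -29.09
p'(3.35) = -124.42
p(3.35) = -131.71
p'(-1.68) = -33.79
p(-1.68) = 18.02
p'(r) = -11.7*r^2 + 1.52*r + 1.79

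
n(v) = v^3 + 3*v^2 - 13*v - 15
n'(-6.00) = 59.00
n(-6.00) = -45.00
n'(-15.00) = 572.00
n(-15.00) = -2520.00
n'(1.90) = 9.23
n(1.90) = -22.01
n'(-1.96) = -13.24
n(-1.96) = 14.48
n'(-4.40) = 18.68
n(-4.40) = 15.10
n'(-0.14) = -13.78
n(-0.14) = -13.12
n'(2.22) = 15.11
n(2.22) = -18.13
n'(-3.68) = 5.55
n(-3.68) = 23.63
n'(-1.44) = -15.42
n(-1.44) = 6.95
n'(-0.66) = -15.65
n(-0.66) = -5.40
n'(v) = 3*v^2 + 6*v - 13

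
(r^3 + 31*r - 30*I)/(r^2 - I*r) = r + I + 30/r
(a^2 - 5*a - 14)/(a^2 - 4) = (a - 7)/(a - 2)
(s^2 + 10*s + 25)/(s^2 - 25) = (s + 5)/(s - 5)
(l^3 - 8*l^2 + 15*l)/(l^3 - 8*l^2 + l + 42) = l*(l - 5)/(l^2 - 5*l - 14)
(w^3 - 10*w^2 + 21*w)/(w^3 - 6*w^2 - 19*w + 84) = w/(w + 4)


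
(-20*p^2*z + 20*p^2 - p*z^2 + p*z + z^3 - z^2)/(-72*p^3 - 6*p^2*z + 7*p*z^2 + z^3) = (-5*p*z + 5*p + z^2 - z)/(-18*p^2 + 3*p*z + z^2)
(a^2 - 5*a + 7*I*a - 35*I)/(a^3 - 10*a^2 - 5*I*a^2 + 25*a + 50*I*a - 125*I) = (a + 7*I)/(a^2 - 5*a*(1 + I) + 25*I)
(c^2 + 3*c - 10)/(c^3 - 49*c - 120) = (c - 2)/(c^2 - 5*c - 24)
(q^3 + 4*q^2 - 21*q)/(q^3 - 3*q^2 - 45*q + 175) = q*(q - 3)/(q^2 - 10*q + 25)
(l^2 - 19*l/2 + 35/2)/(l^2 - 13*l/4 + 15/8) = 4*(l - 7)/(4*l - 3)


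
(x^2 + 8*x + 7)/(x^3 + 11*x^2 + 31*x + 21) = 1/(x + 3)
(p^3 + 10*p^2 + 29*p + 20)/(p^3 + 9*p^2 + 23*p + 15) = (p + 4)/(p + 3)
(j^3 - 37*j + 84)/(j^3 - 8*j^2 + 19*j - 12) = (j + 7)/(j - 1)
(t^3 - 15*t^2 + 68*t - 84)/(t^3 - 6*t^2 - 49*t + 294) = (t - 2)/(t + 7)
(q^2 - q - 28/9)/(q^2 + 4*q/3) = (q - 7/3)/q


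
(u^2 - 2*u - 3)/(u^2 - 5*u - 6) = (u - 3)/(u - 6)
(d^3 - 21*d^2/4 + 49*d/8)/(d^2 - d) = (8*d^2 - 42*d + 49)/(8*(d - 1))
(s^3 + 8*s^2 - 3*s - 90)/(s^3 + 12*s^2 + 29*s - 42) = (s^2 + 2*s - 15)/(s^2 + 6*s - 7)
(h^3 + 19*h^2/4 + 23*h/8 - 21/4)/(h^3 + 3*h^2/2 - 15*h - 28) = (h - 3/4)/(h - 4)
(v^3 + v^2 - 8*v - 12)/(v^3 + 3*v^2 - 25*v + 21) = (v^2 + 4*v + 4)/(v^2 + 6*v - 7)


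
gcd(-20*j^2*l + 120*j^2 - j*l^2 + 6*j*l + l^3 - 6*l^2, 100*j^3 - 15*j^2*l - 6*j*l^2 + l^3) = 20*j^2 + j*l - l^2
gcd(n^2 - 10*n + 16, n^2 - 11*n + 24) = n - 8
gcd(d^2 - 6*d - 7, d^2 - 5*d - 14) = d - 7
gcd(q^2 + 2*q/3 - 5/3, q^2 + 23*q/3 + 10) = q + 5/3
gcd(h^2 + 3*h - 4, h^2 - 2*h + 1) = h - 1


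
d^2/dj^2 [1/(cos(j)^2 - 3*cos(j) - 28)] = (4*sin(j)^4 - 123*sin(j)^2 - 291*cos(j)/4 - 9*cos(3*j)/4 + 45)/(sin(j)^2 + 3*cos(j) + 27)^3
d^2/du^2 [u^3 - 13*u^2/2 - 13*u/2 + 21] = 6*u - 13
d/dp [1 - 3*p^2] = -6*p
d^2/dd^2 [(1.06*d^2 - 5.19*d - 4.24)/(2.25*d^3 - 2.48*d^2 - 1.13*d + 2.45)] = (10.7325*d^6 - 157.64625*d^5 - 67.6485*d^4 + 200.56831*d^3 + 290.176884*d^2 - 120.261696*d - 78.364322)/(11.390625*d^9 - 37.665*d^8 + 24.353325*d^7 + 59.788783*d^6 - 94.256781*d^5 - 1.66944599999999*d^4 + 80.269258*d^3 - 35.273385*d^2 - 20.348475*d + 14.706125)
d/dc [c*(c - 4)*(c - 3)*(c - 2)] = 4*c^3 - 27*c^2 + 52*c - 24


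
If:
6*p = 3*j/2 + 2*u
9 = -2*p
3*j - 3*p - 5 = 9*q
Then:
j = -4*u/3 - 18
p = -9/2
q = -4*u/9 - 91/18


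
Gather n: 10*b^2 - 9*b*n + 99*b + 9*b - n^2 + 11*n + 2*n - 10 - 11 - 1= 10*b^2 + 108*b - n^2 + n*(13 - 9*b) - 22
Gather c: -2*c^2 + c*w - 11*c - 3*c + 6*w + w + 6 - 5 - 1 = -2*c^2 + c*(w - 14) + 7*w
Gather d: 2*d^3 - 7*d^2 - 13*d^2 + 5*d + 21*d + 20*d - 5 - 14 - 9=2*d^3 - 20*d^2 + 46*d - 28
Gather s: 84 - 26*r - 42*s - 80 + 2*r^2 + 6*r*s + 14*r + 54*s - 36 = 2*r^2 - 12*r + s*(6*r + 12) - 32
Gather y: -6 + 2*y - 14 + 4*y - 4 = 6*y - 24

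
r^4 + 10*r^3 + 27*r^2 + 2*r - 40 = (r - 1)*(r + 2)*(r + 4)*(r + 5)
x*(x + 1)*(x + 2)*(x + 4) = x^4 + 7*x^3 + 14*x^2 + 8*x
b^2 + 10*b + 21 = (b + 3)*(b + 7)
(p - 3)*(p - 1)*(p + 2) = p^3 - 2*p^2 - 5*p + 6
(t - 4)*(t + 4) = t^2 - 16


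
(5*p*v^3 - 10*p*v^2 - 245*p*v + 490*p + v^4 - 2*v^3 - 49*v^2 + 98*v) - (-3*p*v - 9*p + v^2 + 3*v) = 5*p*v^3 - 10*p*v^2 - 242*p*v + 499*p + v^4 - 2*v^3 - 50*v^2 + 95*v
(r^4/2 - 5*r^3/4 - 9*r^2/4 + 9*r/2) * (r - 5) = r^5/2 - 15*r^4/4 + 4*r^3 + 63*r^2/4 - 45*r/2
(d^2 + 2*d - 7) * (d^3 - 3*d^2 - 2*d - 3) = d^5 - d^4 - 15*d^3 + 14*d^2 + 8*d + 21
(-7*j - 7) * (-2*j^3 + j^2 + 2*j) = 14*j^4 + 7*j^3 - 21*j^2 - 14*j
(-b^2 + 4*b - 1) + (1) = -b^2 + 4*b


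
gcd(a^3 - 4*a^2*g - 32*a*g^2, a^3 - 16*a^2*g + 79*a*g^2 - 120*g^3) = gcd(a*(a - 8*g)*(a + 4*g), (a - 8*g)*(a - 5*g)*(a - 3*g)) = a - 8*g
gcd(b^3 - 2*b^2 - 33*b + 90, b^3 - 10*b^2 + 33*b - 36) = b - 3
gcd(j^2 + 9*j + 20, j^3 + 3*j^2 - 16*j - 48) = j + 4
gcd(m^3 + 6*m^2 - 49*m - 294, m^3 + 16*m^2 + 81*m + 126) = m^2 + 13*m + 42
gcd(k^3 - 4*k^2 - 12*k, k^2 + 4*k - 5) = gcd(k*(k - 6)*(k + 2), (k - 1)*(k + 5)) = 1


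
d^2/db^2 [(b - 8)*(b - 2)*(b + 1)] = 6*b - 18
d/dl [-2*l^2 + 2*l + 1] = 2 - 4*l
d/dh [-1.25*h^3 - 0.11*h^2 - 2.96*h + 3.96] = -3.75*h^2 - 0.22*h - 2.96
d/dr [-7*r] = -7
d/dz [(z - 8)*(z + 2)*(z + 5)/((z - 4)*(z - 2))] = (z^4 - 12*z^3 + 76*z^2 + 144*z - 848)/(z^4 - 12*z^3 + 52*z^2 - 96*z + 64)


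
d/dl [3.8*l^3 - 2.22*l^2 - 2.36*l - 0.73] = 11.4*l^2 - 4.44*l - 2.36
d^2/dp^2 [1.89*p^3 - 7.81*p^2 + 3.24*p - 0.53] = 11.34*p - 15.62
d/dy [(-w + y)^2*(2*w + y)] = -3*w^2 + 3*y^2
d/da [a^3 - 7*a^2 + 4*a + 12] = 3*a^2 - 14*a + 4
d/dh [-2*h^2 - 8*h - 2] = -4*h - 8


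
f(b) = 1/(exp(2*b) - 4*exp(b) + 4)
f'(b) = (-2*exp(2*b) + 4*exp(b))/(exp(2*b) - 4*exp(b) + 4)^2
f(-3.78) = 0.26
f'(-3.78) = 0.01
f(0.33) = 2.70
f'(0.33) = 12.31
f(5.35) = 0.00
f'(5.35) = -0.00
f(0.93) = 3.50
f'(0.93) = -33.19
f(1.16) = 0.71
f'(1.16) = -3.79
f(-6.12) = 0.25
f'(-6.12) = 0.00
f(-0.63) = 0.46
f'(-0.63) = 0.34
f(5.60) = 0.00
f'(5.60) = -0.00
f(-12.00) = 0.25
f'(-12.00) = 0.00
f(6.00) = 0.00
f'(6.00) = 0.00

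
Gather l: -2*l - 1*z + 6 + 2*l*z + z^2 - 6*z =l*(2*z - 2) + z^2 - 7*z + 6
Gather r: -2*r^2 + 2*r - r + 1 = -2*r^2 + r + 1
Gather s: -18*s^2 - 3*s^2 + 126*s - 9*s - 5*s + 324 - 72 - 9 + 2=-21*s^2 + 112*s + 245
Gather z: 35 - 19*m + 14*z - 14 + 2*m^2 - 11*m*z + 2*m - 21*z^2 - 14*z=2*m^2 - 11*m*z - 17*m - 21*z^2 + 21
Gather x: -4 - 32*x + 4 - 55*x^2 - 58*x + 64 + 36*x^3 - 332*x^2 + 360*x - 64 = 36*x^3 - 387*x^2 + 270*x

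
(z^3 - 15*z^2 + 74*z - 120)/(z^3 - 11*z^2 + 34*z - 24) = (z - 5)/(z - 1)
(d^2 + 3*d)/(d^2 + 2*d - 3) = d/(d - 1)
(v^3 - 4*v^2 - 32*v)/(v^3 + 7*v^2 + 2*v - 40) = v*(v - 8)/(v^2 + 3*v - 10)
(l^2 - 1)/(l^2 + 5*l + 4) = (l - 1)/(l + 4)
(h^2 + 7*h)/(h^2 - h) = (h + 7)/(h - 1)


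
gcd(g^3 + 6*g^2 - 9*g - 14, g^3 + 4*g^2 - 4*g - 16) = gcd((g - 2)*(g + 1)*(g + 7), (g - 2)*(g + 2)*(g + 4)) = g - 2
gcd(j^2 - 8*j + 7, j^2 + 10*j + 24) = 1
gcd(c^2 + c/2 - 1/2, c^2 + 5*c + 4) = c + 1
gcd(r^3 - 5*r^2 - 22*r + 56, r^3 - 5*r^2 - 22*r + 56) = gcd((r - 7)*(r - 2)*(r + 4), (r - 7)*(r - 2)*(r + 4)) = r^3 - 5*r^2 - 22*r + 56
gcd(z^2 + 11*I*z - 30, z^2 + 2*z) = 1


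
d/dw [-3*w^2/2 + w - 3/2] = 1 - 3*w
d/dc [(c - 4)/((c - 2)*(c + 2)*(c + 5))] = (-2*c^3 + 7*c^2 + 40*c - 36)/(c^6 + 10*c^5 + 17*c^4 - 80*c^3 - 184*c^2 + 160*c + 400)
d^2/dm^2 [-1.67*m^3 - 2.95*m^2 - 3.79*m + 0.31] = -10.02*m - 5.9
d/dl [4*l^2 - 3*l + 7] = 8*l - 3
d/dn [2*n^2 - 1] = 4*n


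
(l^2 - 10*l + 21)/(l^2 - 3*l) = (l - 7)/l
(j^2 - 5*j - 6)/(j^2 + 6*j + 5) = (j - 6)/(j + 5)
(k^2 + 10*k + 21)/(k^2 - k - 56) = (k + 3)/(k - 8)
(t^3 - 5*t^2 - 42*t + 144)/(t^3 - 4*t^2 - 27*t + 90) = (t^2 - 2*t - 48)/(t^2 - t - 30)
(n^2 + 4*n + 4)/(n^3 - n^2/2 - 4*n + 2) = 2*(n + 2)/(2*n^2 - 5*n + 2)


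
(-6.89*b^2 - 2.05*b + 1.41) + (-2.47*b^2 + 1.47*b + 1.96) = -9.36*b^2 - 0.58*b + 3.37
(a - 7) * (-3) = 21 - 3*a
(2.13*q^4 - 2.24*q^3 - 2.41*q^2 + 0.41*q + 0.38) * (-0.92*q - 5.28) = -1.9596*q^5 - 9.1856*q^4 + 14.0444*q^3 + 12.3476*q^2 - 2.5144*q - 2.0064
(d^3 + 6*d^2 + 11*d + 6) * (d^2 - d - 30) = d^5 + 5*d^4 - 25*d^3 - 185*d^2 - 336*d - 180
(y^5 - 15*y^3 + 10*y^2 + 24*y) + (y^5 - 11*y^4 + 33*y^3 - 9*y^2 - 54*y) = 2*y^5 - 11*y^4 + 18*y^3 + y^2 - 30*y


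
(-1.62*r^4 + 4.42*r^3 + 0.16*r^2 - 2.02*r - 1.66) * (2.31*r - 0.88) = -3.7422*r^5 + 11.6358*r^4 - 3.52*r^3 - 4.807*r^2 - 2.057*r + 1.4608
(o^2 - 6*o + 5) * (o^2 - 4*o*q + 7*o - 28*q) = o^4 - 4*o^3*q + o^3 - 4*o^2*q - 37*o^2 + 148*o*q + 35*o - 140*q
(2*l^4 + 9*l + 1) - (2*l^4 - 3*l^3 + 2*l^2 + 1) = 3*l^3 - 2*l^2 + 9*l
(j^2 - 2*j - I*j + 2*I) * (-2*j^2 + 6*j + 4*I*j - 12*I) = -2*j^4 + 10*j^3 + 6*I*j^3 - 8*j^2 - 30*I*j^2 - 20*j + 36*I*j + 24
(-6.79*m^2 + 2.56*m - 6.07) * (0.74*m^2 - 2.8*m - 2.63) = -5.0246*m^4 + 20.9064*m^3 + 6.1979*m^2 + 10.2632*m + 15.9641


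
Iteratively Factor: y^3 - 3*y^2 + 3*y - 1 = (y - 1)*(y^2 - 2*y + 1) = (y - 1)^2*(y - 1)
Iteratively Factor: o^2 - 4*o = (o - 4)*(o)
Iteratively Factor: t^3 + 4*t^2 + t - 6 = (t + 2)*(t^2 + 2*t - 3) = (t - 1)*(t + 2)*(t + 3)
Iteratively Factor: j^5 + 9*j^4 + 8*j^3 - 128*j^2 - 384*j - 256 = (j + 4)*(j^4 + 5*j^3 - 12*j^2 - 80*j - 64) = (j + 1)*(j + 4)*(j^3 + 4*j^2 - 16*j - 64) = (j - 4)*(j + 1)*(j + 4)*(j^2 + 8*j + 16) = (j - 4)*(j + 1)*(j + 4)^2*(j + 4)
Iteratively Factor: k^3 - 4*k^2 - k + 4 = (k + 1)*(k^2 - 5*k + 4) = (k - 4)*(k + 1)*(k - 1)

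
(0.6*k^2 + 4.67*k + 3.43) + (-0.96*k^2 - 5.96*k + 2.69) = -0.36*k^2 - 1.29*k + 6.12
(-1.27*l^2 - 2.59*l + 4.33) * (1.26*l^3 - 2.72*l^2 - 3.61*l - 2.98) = -1.6002*l^5 + 0.191*l^4 + 17.0853*l^3 + 1.3569*l^2 - 7.9131*l - 12.9034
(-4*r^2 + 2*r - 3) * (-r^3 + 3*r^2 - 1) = 4*r^5 - 14*r^4 + 9*r^3 - 5*r^2 - 2*r + 3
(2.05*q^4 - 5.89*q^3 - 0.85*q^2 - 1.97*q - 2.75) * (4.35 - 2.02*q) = -4.141*q^5 + 20.8153*q^4 - 23.9045*q^3 + 0.2819*q^2 - 3.0145*q - 11.9625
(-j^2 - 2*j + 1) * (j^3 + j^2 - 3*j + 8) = -j^5 - 3*j^4 + 2*j^3 - j^2 - 19*j + 8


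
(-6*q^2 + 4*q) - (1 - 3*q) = -6*q^2 + 7*q - 1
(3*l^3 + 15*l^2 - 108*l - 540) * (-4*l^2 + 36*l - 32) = -12*l^5 + 48*l^4 + 876*l^3 - 2208*l^2 - 15984*l + 17280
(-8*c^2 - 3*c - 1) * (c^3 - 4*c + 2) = -8*c^5 - 3*c^4 + 31*c^3 - 4*c^2 - 2*c - 2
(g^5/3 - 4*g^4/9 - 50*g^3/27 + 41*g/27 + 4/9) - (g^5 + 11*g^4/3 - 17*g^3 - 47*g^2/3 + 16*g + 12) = -2*g^5/3 - 37*g^4/9 + 409*g^3/27 + 47*g^2/3 - 391*g/27 - 104/9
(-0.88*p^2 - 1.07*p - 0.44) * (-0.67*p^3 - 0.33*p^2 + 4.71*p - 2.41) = 0.5896*p^5 + 1.0073*p^4 - 3.4969*p^3 - 2.7737*p^2 + 0.5063*p + 1.0604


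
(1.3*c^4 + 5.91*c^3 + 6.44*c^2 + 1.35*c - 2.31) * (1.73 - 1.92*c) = -2.496*c^5 - 9.0982*c^4 - 2.1405*c^3 + 8.5492*c^2 + 6.7707*c - 3.9963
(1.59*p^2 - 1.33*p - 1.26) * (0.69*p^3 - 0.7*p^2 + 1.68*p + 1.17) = 1.0971*p^5 - 2.0307*p^4 + 2.7328*p^3 + 0.5079*p^2 - 3.6729*p - 1.4742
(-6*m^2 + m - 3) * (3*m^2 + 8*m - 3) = -18*m^4 - 45*m^3 + 17*m^2 - 27*m + 9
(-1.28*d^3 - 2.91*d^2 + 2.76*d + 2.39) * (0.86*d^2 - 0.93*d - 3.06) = -1.1008*d^5 - 1.3122*d^4 + 8.9967*d^3 + 8.3932*d^2 - 10.6683*d - 7.3134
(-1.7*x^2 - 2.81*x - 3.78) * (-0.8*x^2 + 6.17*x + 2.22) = 1.36*x^4 - 8.241*x^3 - 18.0877*x^2 - 29.5608*x - 8.3916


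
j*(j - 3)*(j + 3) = j^3 - 9*j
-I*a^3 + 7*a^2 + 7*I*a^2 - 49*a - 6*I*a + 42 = (a - 6)*(a + 7*I)*(-I*a + I)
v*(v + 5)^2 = v^3 + 10*v^2 + 25*v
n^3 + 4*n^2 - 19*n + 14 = (n - 2)*(n - 1)*(n + 7)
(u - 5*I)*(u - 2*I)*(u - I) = u^3 - 8*I*u^2 - 17*u + 10*I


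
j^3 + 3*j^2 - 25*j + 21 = (j - 3)*(j - 1)*(j + 7)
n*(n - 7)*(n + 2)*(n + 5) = n^4 - 39*n^2 - 70*n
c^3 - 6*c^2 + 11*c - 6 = (c - 3)*(c - 2)*(c - 1)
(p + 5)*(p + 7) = p^2 + 12*p + 35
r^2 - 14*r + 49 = (r - 7)^2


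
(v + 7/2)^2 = v^2 + 7*v + 49/4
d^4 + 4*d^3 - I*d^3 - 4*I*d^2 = d^2*(d + 4)*(d - I)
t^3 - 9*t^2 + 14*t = t*(t - 7)*(t - 2)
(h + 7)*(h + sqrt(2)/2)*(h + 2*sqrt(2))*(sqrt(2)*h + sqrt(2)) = sqrt(2)*h^4 + 5*h^3 + 8*sqrt(2)*h^3 + 9*sqrt(2)*h^2 + 40*h^2 + 16*sqrt(2)*h + 35*h + 14*sqrt(2)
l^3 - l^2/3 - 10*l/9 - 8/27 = (l - 4/3)*(l + 1/3)*(l + 2/3)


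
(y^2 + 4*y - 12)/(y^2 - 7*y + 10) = (y + 6)/(y - 5)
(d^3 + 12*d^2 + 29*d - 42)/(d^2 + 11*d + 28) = (d^2 + 5*d - 6)/(d + 4)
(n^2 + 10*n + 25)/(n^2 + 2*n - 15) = (n + 5)/(n - 3)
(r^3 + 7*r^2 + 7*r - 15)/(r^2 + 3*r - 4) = (r^2 + 8*r + 15)/(r + 4)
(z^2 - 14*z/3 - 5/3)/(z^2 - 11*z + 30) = (z + 1/3)/(z - 6)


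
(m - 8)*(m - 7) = m^2 - 15*m + 56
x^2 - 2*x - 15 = (x - 5)*(x + 3)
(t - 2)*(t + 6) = t^2 + 4*t - 12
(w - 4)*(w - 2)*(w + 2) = w^3 - 4*w^2 - 4*w + 16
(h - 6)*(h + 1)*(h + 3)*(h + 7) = h^4 + 5*h^3 - 35*h^2 - 165*h - 126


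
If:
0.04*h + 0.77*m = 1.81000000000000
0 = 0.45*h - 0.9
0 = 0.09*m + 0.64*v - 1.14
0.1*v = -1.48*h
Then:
No Solution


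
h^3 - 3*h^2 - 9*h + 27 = (h - 3)^2*(h + 3)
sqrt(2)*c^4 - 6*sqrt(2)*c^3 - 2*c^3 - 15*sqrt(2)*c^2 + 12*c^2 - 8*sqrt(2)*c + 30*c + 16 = (c - 8)*(c + 1)*(c - sqrt(2))*(sqrt(2)*c + sqrt(2))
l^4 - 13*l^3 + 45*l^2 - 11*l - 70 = (l - 7)*(l - 5)*(l - 2)*(l + 1)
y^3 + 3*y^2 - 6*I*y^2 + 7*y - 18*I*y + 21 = (y + 3)*(y - 7*I)*(y + I)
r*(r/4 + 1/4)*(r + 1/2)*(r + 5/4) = r^4/4 + 11*r^3/16 + 19*r^2/32 + 5*r/32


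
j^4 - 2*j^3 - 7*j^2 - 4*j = j*(j - 4)*(j + 1)^2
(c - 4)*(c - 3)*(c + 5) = c^3 - 2*c^2 - 23*c + 60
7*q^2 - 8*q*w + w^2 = (-7*q + w)*(-q + w)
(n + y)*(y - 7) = n*y - 7*n + y^2 - 7*y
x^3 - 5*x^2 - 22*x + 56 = (x - 7)*(x - 2)*(x + 4)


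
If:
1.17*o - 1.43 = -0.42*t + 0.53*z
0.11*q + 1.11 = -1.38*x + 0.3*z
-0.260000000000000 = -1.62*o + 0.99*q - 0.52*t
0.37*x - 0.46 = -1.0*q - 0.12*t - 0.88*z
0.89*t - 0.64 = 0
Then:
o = 0.70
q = 1.26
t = 0.72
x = -1.03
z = -0.58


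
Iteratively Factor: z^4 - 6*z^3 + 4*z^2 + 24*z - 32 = (z + 2)*(z^3 - 8*z^2 + 20*z - 16) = (z - 4)*(z + 2)*(z^2 - 4*z + 4) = (z - 4)*(z - 2)*(z + 2)*(z - 2)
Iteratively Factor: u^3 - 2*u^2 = (u)*(u^2 - 2*u) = u*(u - 2)*(u)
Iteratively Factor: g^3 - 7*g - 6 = (g + 2)*(g^2 - 2*g - 3) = (g - 3)*(g + 2)*(g + 1)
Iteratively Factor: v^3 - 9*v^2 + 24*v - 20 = (v - 2)*(v^2 - 7*v + 10) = (v - 2)^2*(v - 5)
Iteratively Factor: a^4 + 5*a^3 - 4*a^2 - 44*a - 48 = (a + 4)*(a^3 + a^2 - 8*a - 12) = (a + 2)*(a + 4)*(a^2 - a - 6) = (a + 2)^2*(a + 4)*(a - 3)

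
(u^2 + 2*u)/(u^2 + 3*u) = (u + 2)/(u + 3)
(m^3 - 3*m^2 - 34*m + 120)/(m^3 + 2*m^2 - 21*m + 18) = (m^2 - 9*m + 20)/(m^2 - 4*m + 3)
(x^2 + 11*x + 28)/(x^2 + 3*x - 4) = (x + 7)/(x - 1)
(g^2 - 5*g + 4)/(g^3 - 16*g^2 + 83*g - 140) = (g - 1)/(g^2 - 12*g + 35)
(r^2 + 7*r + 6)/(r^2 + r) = (r + 6)/r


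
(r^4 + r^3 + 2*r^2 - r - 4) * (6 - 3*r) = -3*r^5 + 3*r^4 + 15*r^2 + 6*r - 24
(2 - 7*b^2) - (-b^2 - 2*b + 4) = -6*b^2 + 2*b - 2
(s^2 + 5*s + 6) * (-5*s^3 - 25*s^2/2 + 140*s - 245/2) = -5*s^5 - 75*s^4/2 + 95*s^3/2 + 1005*s^2/2 + 455*s/2 - 735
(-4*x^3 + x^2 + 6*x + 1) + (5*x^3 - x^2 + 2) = x^3 + 6*x + 3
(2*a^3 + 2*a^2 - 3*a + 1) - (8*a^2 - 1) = 2*a^3 - 6*a^2 - 3*a + 2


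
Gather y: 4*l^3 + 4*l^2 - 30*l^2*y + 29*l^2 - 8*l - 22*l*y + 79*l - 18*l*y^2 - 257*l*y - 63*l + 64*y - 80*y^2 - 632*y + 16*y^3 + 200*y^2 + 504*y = 4*l^3 + 33*l^2 + 8*l + 16*y^3 + y^2*(120 - 18*l) + y*(-30*l^2 - 279*l - 64)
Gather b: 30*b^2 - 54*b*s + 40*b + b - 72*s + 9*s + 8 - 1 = 30*b^2 + b*(41 - 54*s) - 63*s + 7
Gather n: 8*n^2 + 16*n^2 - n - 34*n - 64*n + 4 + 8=24*n^2 - 99*n + 12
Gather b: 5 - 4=1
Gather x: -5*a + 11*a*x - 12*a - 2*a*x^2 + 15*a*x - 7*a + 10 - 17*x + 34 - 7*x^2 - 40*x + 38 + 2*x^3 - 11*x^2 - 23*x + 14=-24*a + 2*x^3 + x^2*(-2*a - 18) + x*(26*a - 80) + 96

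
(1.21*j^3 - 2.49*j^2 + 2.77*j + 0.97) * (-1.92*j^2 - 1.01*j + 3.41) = -2.3232*j^5 + 3.5587*j^4 + 1.3226*j^3 - 13.151*j^2 + 8.466*j + 3.3077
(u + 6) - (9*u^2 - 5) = -9*u^2 + u + 11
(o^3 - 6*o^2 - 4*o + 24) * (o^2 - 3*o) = o^5 - 9*o^4 + 14*o^3 + 36*o^2 - 72*o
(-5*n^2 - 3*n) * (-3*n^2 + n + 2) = 15*n^4 + 4*n^3 - 13*n^2 - 6*n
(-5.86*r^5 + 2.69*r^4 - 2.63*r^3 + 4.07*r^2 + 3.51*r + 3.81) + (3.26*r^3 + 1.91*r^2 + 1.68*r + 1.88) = -5.86*r^5 + 2.69*r^4 + 0.63*r^3 + 5.98*r^2 + 5.19*r + 5.69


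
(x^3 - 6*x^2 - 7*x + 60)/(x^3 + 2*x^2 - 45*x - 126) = (x^2 - 9*x + 20)/(x^2 - x - 42)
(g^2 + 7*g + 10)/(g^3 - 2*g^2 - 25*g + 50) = (g + 2)/(g^2 - 7*g + 10)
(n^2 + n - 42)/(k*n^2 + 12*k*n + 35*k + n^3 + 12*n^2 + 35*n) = (n - 6)/(k*n + 5*k + n^2 + 5*n)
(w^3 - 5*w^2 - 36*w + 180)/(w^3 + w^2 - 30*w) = (w - 6)/w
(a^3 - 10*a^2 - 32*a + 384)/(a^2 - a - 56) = (a^2 - 2*a - 48)/(a + 7)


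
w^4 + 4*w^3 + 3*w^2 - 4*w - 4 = (w - 1)*(w + 1)*(w + 2)^2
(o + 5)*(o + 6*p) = o^2 + 6*o*p + 5*o + 30*p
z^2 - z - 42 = (z - 7)*(z + 6)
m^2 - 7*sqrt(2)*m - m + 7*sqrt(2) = (m - 1)*(m - 7*sqrt(2))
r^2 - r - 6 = (r - 3)*(r + 2)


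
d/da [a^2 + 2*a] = 2*a + 2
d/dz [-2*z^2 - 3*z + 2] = -4*z - 3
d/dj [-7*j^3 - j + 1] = -21*j^2 - 1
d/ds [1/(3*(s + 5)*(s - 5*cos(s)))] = -(s + (s + 5)*(5*sin(s) + 1) - 5*cos(s))/(3*(s + 5)^2*(s - 5*cos(s))^2)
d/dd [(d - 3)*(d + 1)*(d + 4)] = 3*d^2 + 4*d - 11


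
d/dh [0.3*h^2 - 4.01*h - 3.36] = 0.6*h - 4.01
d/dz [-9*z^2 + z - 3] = 1 - 18*z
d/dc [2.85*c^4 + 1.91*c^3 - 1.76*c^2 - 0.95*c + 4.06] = 11.4*c^3 + 5.73*c^2 - 3.52*c - 0.95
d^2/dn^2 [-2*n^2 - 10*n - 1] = -4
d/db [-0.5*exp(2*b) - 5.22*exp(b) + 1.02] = (-1.0*exp(b) - 5.22)*exp(b)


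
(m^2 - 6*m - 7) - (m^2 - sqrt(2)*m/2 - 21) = -6*m + sqrt(2)*m/2 + 14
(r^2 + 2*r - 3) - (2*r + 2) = r^2 - 5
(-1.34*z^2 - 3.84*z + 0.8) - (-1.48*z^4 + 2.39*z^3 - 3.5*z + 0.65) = 1.48*z^4 - 2.39*z^3 - 1.34*z^2 - 0.34*z + 0.15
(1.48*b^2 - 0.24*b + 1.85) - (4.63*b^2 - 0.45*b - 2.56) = -3.15*b^2 + 0.21*b + 4.41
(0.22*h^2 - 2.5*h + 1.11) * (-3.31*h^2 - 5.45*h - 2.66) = -0.7282*h^4 + 7.076*h^3 + 9.3657*h^2 + 0.600499999999999*h - 2.9526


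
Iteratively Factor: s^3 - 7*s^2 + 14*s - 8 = (s - 1)*(s^2 - 6*s + 8) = (s - 2)*(s - 1)*(s - 4)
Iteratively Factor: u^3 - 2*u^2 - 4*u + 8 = (u + 2)*(u^2 - 4*u + 4) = (u - 2)*(u + 2)*(u - 2)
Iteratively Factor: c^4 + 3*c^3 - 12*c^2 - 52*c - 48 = (c - 4)*(c^3 + 7*c^2 + 16*c + 12) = (c - 4)*(c + 2)*(c^2 + 5*c + 6) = (c - 4)*(c + 2)^2*(c + 3)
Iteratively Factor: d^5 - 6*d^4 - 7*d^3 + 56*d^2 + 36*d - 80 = (d - 1)*(d^4 - 5*d^3 - 12*d^2 + 44*d + 80) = (d - 1)*(d + 2)*(d^3 - 7*d^2 + 2*d + 40) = (d - 5)*(d - 1)*(d + 2)*(d^2 - 2*d - 8) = (d - 5)*(d - 1)*(d + 2)^2*(d - 4)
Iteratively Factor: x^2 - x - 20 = (x - 5)*(x + 4)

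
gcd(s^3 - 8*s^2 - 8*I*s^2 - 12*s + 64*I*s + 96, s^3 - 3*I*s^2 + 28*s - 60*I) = s^2 - 8*I*s - 12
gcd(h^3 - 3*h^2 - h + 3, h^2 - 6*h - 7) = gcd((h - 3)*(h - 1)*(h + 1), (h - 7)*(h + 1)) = h + 1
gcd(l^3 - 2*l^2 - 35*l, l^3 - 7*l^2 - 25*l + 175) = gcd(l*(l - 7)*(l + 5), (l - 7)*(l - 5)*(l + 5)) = l^2 - 2*l - 35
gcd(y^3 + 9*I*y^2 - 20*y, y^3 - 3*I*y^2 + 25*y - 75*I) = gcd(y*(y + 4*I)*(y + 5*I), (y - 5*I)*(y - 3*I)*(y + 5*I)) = y + 5*I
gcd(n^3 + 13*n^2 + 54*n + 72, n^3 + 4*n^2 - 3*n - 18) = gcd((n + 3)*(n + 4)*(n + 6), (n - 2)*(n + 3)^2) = n + 3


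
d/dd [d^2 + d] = 2*d + 1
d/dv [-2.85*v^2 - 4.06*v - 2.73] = -5.7*v - 4.06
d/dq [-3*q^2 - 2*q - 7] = -6*q - 2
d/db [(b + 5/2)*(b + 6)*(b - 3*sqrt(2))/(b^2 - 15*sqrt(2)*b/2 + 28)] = (4*b^4 - 60*sqrt(2)*b^3 - 153*sqrt(2)*b^2 + 456*b^2 - 312*sqrt(2)*b + 1904*b - 2856*sqrt(2) - 1020)/(2*(2*b^4 - 30*sqrt(2)*b^3 + 337*b^2 - 840*sqrt(2)*b + 1568))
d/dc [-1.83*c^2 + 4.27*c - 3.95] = 4.27 - 3.66*c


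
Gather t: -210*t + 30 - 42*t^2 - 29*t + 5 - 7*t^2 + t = -49*t^2 - 238*t + 35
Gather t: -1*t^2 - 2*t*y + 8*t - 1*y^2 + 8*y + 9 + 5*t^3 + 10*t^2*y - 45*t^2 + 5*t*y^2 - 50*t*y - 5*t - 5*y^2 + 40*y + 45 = 5*t^3 + t^2*(10*y - 46) + t*(5*y^2 - 52*y + 3) - 6*y^2 + 48*y + 54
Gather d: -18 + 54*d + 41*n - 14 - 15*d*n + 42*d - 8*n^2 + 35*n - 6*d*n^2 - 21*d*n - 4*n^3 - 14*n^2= d*(-6*n^2 - 36*n + 96) - 4*n^3 - 22*n^2 + 76*n - 32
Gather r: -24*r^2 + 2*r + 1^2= -24*r^2 + 2*r + 1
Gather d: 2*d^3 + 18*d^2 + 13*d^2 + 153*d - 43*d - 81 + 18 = 2*d^3 + 31*d^2 + 110*d - 63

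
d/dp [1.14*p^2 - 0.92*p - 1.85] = 2.28*p - 0.92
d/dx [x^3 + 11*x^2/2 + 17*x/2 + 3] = 3*x^2 + 11*x + 17/2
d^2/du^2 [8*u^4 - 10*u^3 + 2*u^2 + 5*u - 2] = 96*u^2 - 60*u + 4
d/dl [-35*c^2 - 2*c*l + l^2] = -2*c + 2*l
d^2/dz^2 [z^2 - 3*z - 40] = 2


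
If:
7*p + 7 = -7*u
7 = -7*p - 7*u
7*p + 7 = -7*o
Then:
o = u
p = -u - 1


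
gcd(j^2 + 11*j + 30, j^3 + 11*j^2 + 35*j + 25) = j + 5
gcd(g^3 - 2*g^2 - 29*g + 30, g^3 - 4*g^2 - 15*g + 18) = g^2 - 7*g + 6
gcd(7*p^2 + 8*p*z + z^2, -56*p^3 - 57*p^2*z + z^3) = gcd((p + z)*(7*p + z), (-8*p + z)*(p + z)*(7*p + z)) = 7*p^2 + 8*p*z + z^2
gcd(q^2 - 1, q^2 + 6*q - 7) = q - 1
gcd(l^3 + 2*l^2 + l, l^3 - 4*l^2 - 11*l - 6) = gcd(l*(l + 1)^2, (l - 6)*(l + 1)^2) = l^2 + 2*l + 1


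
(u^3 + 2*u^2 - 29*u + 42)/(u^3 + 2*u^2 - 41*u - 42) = (u^2 - 5*u + 6)/(u^2 - 5*u - 6)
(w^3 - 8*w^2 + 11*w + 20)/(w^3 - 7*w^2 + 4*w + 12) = (w^2 - 9*w + 20)/(w^2 - 8*w + 12)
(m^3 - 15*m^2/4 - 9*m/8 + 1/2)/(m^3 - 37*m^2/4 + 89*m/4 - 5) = (m + 1/2)/(m - 5)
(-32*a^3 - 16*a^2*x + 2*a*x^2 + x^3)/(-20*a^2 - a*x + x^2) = (-8*a^2 - 2*a*x + x^2)/(-5*a + x)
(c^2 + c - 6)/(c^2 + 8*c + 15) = (c - 2)/(c + 5)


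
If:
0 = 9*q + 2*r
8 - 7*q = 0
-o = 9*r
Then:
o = 324/7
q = 8/7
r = -36/7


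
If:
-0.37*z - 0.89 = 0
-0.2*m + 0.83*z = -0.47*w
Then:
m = 2.35*w - 9.98243243243243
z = -2.41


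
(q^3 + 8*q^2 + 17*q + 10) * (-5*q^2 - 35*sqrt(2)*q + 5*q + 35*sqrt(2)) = -5*q^5 - 35*sqrt(2)*q^4 - 35*q^4 - 245*sqrt(2)*q^3 - 45*q^3 - 315*sqrt(2)*q^2 + 35*q^2 + 50*q + 245*sqrt(2)*q + 350*sqrt(2)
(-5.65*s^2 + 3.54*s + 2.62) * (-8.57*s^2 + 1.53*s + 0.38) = 48.4205*s^4 - 38.9823*s^3 - 19.1842*s^2 + 5.3538*s + 0.9956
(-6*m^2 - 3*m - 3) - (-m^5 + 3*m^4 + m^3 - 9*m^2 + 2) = m^5 - 3*m^4 - m^3 + 3*m^2 - 3*m - 5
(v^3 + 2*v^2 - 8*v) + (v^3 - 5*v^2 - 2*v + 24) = 2*v^3 - 3*v^2 - 10*v + 24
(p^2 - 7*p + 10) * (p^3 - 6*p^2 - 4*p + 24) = p^5 - 13*p^4 + 48*p^3 - 8*p^2 - 208*p + 240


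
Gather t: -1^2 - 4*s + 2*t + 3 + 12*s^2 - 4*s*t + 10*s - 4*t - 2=12*s^2 + 6*s + t*(-4*s - 2)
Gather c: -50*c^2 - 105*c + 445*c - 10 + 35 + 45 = -50*c^2 + 340*c + 70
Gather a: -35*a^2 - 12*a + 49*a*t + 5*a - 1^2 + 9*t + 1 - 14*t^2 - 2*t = -35*a^2 + a*(49*t - 7) - 14*t^2 + 7*t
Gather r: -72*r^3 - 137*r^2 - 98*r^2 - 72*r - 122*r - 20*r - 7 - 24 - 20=-72*r^3 - 235*r^2 - 214*r - 51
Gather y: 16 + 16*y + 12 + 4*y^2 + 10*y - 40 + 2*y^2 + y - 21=6*y^2 + 27*y - 33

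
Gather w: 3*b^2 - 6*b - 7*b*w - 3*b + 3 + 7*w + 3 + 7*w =3*b^2 - 9*b + w*(14 - 7*b) + 6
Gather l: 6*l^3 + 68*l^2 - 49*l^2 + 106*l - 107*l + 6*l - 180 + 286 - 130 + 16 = 6*l^3 + 19*l^2 + 5*l - 8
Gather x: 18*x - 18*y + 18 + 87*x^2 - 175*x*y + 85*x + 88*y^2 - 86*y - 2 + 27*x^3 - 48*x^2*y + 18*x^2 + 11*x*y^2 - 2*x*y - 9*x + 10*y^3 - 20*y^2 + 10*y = 27*x^3 + x^2*(105 - 48*y) + x*(11*y^2 - 177*y + 94) + 10*y^3 + 68*y^2 - 94*y + 16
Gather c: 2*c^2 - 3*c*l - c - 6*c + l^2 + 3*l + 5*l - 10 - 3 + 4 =2*c^2 + c*(-3*l - 7) + l^2 + 8*l - 9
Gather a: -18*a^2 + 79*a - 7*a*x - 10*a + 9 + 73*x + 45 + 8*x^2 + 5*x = -18*a^2 + a*(69 - 7*x) + 8*x^2 + 78*x + 54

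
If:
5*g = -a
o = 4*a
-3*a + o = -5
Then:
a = -5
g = 1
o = -20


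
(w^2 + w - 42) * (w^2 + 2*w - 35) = w^4 + 3*w^3 - 75*w^2 - 119*w + 1470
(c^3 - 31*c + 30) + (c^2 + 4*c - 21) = c^3 + c^2 - 27*c + 9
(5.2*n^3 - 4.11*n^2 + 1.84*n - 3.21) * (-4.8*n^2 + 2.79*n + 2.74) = -24.96*n^5 + 34.236*n^4 - 6.0509*n^3 + 9.2802*n^2 - 3.9143*n - 8.7954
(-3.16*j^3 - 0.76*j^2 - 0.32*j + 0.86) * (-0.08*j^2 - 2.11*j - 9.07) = 0.2528*j^5 + 6.7284*j^4 + 30.2904*j^3 + 7.4996*j^2 + 1.0878*j - 7.8002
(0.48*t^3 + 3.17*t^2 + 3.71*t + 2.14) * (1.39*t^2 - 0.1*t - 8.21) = 0.6672*t^5 + 4.3583*t^4 + 0.899099999999999*t^3 - 23.4221*t^2 - 30.6731*t - 17.5694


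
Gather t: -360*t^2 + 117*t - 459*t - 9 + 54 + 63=-360*t^2 - 342*t + 108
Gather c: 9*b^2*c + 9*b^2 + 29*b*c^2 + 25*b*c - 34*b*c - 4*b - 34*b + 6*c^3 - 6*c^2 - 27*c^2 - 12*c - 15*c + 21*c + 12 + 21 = 9*b^2 - 38*b + 6*c^3 + c^2*(29*b - 33) + c*(9*b^2 - 9*b - 6) + 33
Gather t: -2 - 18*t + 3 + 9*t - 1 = -9*t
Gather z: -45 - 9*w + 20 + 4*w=-5*w - 25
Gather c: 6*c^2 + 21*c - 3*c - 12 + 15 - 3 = 6*c^2 + 18*c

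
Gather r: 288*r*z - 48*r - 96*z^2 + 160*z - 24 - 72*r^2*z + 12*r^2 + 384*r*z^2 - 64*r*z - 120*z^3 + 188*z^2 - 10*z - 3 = r^2*(12 - 72*z) + r*(384*z^2 + 224*z - 48) - 120*z^3 + 92*z^2 + 150*z - 27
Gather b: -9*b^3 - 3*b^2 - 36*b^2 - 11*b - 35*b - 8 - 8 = -9*b^3 - 39*b^2 - 46*b - 16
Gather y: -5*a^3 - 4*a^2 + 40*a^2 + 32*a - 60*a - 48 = -5*a^3 + 36*a^2 - 28*a - 48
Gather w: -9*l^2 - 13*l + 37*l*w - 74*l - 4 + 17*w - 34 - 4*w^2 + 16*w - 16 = -9*l^2 - 87*l - 4*w^2 + w*(37*l + 33) - 54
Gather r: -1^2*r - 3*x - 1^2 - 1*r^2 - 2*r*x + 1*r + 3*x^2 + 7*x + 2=-r^2 - 2*r*x + 3*x^2 + 4*x + 1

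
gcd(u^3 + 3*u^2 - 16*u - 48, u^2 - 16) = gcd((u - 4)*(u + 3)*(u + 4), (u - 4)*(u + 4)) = u^2 - 16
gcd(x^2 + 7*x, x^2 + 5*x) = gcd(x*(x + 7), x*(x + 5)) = x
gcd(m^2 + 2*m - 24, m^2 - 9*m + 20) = m - 4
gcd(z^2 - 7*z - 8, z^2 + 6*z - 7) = 1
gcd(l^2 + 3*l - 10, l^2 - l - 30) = l + 5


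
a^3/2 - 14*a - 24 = (a/2 + 1)*(a - 6)*(a + 4)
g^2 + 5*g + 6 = (g + 2)*(g + 3)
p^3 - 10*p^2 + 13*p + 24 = (p - 8)*(p - 3)*(p + 1)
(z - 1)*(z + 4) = z^2 + 3*z - 4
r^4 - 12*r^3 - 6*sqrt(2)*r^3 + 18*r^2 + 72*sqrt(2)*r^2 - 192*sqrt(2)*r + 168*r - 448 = (r - 8)*(r - 4)*(r - 7*sqrt(2))*(r + sqrt(2))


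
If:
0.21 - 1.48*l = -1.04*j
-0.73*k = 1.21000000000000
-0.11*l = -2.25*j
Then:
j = 0.01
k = -1.66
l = 0.15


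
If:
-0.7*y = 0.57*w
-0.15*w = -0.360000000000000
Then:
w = 2.40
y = -1.95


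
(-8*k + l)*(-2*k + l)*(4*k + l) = 64*k^3 - 24*k^2*l - 6*k*l^2 + l^3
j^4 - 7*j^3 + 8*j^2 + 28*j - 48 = (j - 4)*(j - 3)*(j - 2)*(j + 2)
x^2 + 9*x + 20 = (x + 4)*(x + 5)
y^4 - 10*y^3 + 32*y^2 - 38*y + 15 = (y - 5)*(y - 3)*(y - 1)^2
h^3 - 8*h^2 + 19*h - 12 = (h - 4)*(h - 3)*(h - 1)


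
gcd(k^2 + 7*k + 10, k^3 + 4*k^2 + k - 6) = k + 2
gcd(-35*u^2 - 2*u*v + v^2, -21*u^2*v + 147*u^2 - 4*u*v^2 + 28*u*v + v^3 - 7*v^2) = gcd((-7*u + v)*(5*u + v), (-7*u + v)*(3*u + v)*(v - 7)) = 7*u - v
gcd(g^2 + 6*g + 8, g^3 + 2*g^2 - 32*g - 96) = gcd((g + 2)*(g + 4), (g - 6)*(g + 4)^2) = g + 4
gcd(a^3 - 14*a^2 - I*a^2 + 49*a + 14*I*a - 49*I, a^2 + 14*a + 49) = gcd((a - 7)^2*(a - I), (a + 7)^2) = 1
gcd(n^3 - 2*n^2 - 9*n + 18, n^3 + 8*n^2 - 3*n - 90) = n - 3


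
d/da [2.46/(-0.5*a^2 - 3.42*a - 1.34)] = (2.46*a + 8.4132)/(0.5*a^2 + 3.42*a + 1.34)^2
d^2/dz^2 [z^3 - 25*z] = 6*z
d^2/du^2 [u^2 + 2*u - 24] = 2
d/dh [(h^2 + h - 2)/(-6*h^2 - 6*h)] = (-2*h - 1)/(3*h^2*(h^2 + 2*h + 1))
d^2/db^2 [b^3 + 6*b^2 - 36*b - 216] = 6*b + 12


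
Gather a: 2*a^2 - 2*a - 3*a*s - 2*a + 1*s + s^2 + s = 2*a^2 + a*(-3*s - 4) + s^2 + 2*s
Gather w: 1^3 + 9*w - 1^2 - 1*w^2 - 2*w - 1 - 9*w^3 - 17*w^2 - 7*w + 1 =-9*w^3 - 18*w^2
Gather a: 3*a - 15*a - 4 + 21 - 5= 12 - 12*a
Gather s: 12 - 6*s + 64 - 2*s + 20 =96 - 8*s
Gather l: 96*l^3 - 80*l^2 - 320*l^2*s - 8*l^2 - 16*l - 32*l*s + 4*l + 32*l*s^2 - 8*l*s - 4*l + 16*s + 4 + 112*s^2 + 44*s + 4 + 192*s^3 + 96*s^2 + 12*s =96*l^3 + l^2*(-320*s - 88) + l*(32*s^2 - 40*s - 16) + 192*s^3 + 208*s^2 + 72*s + 8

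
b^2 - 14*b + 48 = (b - 8)*(b - 6)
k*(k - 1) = k^2 - k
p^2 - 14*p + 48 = (p - 8)*(p - 6)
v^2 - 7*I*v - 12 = (v - 4*I)*(v - 3*I)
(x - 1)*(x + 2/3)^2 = x^3 + x^2/3 - 8*x/9 - 4/9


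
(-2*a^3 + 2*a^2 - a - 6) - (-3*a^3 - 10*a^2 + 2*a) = a^3 + 12*a^2 - 3*a - 6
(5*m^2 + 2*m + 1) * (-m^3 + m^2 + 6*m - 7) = -5*m^5 + 3*m^4 + 31*m^3 - 22*m^2 - 8*m - 7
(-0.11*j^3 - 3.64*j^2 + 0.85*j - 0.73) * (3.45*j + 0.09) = -0.3795*j^4 - 12.5679*j^3 + 2.6049*j^2 - 2.442*j - 0.0657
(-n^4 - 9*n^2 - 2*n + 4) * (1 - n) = n^5 - n^4 + 9*n^3 - 7*n^2 - 6*n + 4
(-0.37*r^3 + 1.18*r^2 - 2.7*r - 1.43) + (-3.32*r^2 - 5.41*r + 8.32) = -0.37*r^3 - 2.14*r^2 - 8.11*r + 6.89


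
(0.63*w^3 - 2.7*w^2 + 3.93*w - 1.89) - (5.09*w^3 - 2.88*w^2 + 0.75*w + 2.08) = -4.46*w^3 + 0.18*w^2 + 3.18*w - 3.97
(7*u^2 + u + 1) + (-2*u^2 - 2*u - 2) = 5*u^2 - u - 1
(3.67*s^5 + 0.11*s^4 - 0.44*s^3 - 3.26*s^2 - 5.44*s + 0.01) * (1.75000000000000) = 6.4225*s^5 + 0.1925*s^4 - 0.77*s^3 - 5.705*s^2 - 9.52*s + 0.0175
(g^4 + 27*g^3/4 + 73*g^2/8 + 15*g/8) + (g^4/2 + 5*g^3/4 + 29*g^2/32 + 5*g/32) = 3*g^4/2 + 8*g^3 + 321*g^2/32 + 65*g/32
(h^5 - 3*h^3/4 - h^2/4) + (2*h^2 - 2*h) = h^5 - 3*h^3/4 + 7*h^2/4 - 2*h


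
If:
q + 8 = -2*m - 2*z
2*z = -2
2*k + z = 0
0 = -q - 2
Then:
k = 1/2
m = -2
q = -2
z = -1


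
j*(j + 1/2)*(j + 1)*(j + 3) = j^4 + 9*j^3/2 + 5*j^2 + 3*j/2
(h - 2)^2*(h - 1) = h^3 - 5*h^2 + 8*h - 4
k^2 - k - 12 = (k - 4)*(k + 3)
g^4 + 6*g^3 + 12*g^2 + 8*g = g*(g + 2)^3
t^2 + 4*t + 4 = (t + 2)^2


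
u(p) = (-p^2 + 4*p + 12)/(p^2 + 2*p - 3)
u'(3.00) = -1.00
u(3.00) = 1.25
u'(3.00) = -1.00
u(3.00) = 1.25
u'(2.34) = -2.17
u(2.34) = 2.22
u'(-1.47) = -1.58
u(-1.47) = -1.05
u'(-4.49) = -1.14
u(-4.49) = -3.19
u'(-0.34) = -2.41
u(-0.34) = -2.95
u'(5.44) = -0.22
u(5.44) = 0.11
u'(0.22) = -6.38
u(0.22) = -5.11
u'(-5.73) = -0.38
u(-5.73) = -2.38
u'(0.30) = -7.86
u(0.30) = -5.68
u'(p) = (4 - 2*p)/(p^2 + 2*p - 3) + (-2*p - 2)*(-p^2 + 4*p + 12)/(p^2 + 2*p - 3)^2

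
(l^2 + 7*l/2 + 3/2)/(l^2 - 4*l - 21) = (l + 1/2)/(l - 7)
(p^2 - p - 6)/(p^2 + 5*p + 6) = (p - 3)/(p + 3)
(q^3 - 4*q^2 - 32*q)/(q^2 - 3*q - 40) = q*(q + 4)/(q + 5)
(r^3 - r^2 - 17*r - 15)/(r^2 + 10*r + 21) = (r^2 - 4*r - 5)/(r + 7)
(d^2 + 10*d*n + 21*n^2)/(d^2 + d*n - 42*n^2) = (d + 3*n)/(d - 6*n)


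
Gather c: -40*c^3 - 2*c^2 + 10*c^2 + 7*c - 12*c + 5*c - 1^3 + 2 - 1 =-40*c^3 + 8*c^2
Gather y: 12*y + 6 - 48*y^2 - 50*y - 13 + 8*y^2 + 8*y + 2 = -40*y^2 - 30*y - 5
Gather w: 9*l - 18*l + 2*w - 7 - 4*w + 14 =-9*l - 2*w + 7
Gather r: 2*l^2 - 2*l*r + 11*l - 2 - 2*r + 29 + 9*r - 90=2*l^2 + 11*l + r*(7 - 2*l) - 63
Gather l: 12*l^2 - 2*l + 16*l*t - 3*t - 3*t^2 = 12*l^2 + l*(16*t - 2) - 3*t^2 - 3*t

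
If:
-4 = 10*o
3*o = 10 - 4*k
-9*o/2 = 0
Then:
No Solution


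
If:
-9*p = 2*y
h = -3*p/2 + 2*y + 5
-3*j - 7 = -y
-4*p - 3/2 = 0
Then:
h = 143/16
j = -85/48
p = -3/8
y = 27/16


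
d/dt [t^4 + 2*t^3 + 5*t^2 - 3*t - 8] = 4*t^3 + 6*t^2 + 10*t - 3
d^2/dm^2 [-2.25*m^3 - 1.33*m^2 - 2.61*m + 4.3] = -13.5*m - 2.66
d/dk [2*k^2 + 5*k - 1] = 4*k + 5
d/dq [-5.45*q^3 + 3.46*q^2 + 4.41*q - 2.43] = -16.35*q^2 + 6.92*q + 4.41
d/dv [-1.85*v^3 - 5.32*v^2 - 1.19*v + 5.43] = -5.55*v^2 - 10.64*v - 1.19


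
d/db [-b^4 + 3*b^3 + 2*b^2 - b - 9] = -4*b^3 + 9*b^2 + 4*b - 1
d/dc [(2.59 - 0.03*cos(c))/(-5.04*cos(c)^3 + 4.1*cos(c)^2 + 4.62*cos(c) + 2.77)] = (0.3024*cos(c)^3 - 39.2838*cos(c)^2 + 21.238*cos(c) + 12.0489)*sin(c)/(25.4016*cos(c)^6 - 41.328*cos(c)^5 - 29.7596*cos(c)^4 + 9.9624*cos(c)^3 + 44.0584*cos(c)^2 + 25.5948*cos(c) + 7.6729)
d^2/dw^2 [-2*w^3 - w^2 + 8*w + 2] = -12*w - 2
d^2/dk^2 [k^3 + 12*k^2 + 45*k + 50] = 6*k + 24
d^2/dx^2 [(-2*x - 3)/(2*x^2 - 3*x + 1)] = 2*(12*x*(2*x^2 - 3*x + 1) - (2*x + 3)*(4*x - 3)^2)/(2*x^2 - 3*x + 1)^3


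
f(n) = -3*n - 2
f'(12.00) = -3.00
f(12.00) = -38.00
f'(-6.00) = -3.00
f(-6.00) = 16.00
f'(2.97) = -3.00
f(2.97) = -10.91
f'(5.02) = -3.00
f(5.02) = -17.06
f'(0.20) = -3.00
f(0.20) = -2.60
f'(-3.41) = -3.00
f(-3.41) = 8.23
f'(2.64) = -3.00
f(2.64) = -9.92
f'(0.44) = -3.00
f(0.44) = -3.32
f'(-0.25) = -3.00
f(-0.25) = -1.25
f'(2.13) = -3.00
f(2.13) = -8.39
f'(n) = -3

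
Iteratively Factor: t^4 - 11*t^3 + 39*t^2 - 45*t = (t)*(t^3 - 11*t^2 + 39*t - 45) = t*(t - 5)*(t^2 - 6*t + 9) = t*(t - 5)*(t - 3)*(t - 3)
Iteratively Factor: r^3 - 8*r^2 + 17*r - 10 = (r - 5)*(r^2 - 3*r + 2) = (r - 5)*(r - 2)*(r - 1)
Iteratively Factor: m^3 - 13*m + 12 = (m - 3)*(m^2 + 3*m - 4) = (m - 3)*(m - 1)*(m + 4)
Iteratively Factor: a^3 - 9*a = (a + 3)*(a^2 - 3*a) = a*(a + 3)*(a - 3)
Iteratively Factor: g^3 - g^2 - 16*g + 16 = (g + 4)*(g^2 - 5*g + 4) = (g - 4)*(g + 4)*(g - 1)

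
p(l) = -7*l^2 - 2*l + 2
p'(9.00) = -128.00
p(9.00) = -583.00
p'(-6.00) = 82.00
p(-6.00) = -238.00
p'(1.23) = -19.22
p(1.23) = -11.05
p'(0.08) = -3.12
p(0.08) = 1.80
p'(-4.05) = 54.70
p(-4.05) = -104.72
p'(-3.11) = 41.54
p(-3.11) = -59.48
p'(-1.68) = 21.52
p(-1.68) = -14.40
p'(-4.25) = 57.50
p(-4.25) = -115.94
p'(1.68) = -25.52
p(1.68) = -21.12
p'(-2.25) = 29.50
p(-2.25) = -28.94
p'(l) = -14*l - 2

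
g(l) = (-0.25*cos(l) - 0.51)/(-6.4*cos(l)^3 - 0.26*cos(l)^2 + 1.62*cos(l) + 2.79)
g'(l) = (-0.25*cos(l) - 0.51)*(-19.2*sin(l)*cos(l)^2 - 0.52*sin(l)*cos(l) + 1.62*sin(l))/(-6.4*cos(l)^3 - 0.26*cos(l)^2 + 1.62*cos(l) + 2.79)^2 + 0.25*sin(l)/(-6.4*cos(l)^3 - 0.26*cos(l)^2 + 1.62*cos(l) + 2.79)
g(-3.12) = -0.04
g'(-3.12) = -0.00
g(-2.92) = -0.04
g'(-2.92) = -0.03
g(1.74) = -0.18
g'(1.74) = 0.01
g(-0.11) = 0.35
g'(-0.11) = -0.31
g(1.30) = -0.19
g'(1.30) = 0.07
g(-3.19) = -0.04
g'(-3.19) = 0.01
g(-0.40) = 0.79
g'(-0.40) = -4.85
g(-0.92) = -0.29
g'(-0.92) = -0.68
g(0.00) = 0.34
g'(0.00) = 0.00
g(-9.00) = -0.05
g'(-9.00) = -0.06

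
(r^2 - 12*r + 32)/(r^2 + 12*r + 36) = (r^2 - 12*r + 32)/(r^2 + 12*r + 36)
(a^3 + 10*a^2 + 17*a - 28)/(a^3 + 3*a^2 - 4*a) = (a + 7)/a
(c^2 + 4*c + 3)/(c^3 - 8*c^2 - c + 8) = (c + 3)/(c^2 - 9*c + 8)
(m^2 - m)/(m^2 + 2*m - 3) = m/(m + 3)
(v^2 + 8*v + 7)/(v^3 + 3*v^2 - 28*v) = (v + 1)/(v*(v - 4))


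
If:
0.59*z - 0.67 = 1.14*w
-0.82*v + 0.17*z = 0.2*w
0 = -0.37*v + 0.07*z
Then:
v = 0.25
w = 0.10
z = 1.33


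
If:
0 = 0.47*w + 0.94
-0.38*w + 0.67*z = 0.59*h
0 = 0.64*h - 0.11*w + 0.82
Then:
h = -1.62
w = -2.00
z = -2.57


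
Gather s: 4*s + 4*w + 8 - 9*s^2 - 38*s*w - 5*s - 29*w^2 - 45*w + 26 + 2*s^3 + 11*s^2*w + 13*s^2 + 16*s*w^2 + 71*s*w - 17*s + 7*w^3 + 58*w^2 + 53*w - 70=2*s^3 + s^2*(11*w + 4) + s*(16*w^2 + 33*w - 18) + 7*w^3 + 29*w^2 + 12*w - 36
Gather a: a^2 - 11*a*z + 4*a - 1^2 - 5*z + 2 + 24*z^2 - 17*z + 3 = a^2 + a*(4 - 11*z) + 24*z^2 - 22*z + 4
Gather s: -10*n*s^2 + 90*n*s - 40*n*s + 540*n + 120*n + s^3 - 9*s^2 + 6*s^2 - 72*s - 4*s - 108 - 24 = 660*n + s^3 + s^2*(-10*n - 3) + s*(50*n - 76) - 132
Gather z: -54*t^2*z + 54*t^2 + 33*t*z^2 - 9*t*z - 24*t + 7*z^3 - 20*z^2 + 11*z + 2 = 54*t^2 - 24*t + 7*z^3 + z^2*(33*t - 20) + z*(-54*t^2 - 9*t + 11) + 2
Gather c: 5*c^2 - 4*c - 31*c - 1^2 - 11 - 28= 5*c^2 - 35*c - 40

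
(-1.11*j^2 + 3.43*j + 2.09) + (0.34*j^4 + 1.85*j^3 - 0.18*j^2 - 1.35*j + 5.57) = 0.34*j^4 + 1.85*j^3 - 1.29*j^2 + 2.08*j + 7.66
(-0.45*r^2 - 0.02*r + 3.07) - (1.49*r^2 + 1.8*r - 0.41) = -1.94*r^2 - 1.82*r + 3.48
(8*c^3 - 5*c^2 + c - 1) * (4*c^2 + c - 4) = 32*c^5 - 12*c^4 - 33*c^3 + 17*c^2 - 5*c + 4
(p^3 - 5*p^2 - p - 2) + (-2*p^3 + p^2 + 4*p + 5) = -p^3 - 4*p^2 + 3*p + 3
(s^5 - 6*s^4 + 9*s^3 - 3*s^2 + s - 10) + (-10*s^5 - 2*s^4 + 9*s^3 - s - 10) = -9*s^5 - 8*s^4 + 18*s^3 - 3*s^2 - 20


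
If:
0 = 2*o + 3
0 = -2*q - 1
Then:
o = -3/2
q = -1/2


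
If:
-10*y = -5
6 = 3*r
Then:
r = 2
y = 1/2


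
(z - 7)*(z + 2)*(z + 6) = z^3 + z^2 - 44*z - 84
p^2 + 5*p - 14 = (p - 2)*(p + 7)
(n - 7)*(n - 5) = n^2 - 12*n + 35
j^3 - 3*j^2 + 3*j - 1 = (j - 1)^3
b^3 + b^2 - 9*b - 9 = (b - 3)*(b + 1)*(b + 3)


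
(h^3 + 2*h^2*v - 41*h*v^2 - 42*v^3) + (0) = h^3 + 2*h^2*v - 41*h*v^2 - 42*v^3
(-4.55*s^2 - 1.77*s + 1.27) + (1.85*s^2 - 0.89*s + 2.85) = -2.7*s^2 - 2.66*s + 4.12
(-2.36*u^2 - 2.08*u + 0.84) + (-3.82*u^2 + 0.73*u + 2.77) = -6.18*u^2 - 1.35*u + 3.61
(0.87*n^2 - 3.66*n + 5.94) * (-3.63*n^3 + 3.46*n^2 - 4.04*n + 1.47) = -3.1581*n^5 + 16.296*n^4 - 37.7406*n^3 + 36.6177*n^2 - 29.3778*n + 8.7318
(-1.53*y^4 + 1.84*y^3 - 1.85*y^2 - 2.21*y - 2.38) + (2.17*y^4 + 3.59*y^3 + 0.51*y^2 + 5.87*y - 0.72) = 0.64*y^4 + 5.43*y^3 - 1.34*y^2 + 3.66*y - 3.1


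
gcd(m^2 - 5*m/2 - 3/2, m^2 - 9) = m - 3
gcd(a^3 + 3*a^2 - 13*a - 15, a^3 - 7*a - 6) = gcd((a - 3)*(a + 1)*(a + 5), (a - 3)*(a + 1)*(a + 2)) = a^2 - 2*a - 3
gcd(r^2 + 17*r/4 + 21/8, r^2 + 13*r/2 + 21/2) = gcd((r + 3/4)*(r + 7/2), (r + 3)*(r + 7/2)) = r + 7/2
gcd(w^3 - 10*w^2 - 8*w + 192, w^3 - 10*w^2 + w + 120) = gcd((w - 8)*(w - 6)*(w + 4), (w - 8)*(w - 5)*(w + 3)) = w - 8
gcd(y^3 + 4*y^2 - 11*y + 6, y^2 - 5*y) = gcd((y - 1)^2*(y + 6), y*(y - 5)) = 1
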